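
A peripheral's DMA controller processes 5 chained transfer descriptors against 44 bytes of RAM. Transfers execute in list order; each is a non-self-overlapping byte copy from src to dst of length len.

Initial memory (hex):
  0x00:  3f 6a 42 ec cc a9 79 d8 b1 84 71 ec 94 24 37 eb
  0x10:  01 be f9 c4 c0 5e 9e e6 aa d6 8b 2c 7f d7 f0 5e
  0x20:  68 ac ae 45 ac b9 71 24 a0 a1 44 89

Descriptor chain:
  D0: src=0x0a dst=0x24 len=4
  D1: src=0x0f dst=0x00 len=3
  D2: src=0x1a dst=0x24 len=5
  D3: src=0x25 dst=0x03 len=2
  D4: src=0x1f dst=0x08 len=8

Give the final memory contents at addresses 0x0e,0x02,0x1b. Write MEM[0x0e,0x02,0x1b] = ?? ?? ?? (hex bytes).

MEM[0x0e,0x02,0x1b] = 2c be 2c

  after D0: wrote 4B at 0x24 = 71ec9424
  after D1: wrote 3B at 0x00 = eb01be
  after D2: wrote 5B at 0x24 = 8b2c7fd7f0
  after D3: wrote 2B at 0x03 = 2c7f
  after D4: wrote 8B at 0x08 = 5e68acae458b2c7f
query mem[0x0e]=0x2c, mem[0x02]=0xbe, mem[0x1b]=0x2c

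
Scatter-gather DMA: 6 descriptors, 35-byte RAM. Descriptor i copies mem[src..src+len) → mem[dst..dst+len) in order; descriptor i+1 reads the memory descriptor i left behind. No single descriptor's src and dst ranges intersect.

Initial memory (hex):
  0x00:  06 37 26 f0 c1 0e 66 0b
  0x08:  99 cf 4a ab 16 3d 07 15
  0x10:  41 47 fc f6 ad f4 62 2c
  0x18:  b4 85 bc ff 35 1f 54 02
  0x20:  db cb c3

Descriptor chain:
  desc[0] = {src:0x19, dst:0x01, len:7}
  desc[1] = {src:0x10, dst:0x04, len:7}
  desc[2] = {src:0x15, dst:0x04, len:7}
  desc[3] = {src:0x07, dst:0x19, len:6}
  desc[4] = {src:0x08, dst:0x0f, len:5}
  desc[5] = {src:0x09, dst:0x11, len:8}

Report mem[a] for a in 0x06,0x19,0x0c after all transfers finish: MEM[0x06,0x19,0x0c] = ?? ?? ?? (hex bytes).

MEM[0x06,0x19,0x0c] = 2c b4 16

D0: mem[0x01..0x07] <- [85 bc ff 35 1f 54 02]
D1: mem[0x04..0x0a] <- [41 47 fc f6 ad f4 62]
D2: mem[0x04..0x0a] <- [f4 62 2c b4 85 bc ff]
D3: mem[0x19..0x1e] <- [b4 85 bc ff ab 16]
D4: mem[0x0f..0x13] <- [85 bc ff ab 16]
D5: mem[0x11..0x18] <- [bc ff ab 16 3d 07 85 bc]
query mem[0x06]=0x2c, mem[0x19]=0xb4, mem[0x0c]=0x16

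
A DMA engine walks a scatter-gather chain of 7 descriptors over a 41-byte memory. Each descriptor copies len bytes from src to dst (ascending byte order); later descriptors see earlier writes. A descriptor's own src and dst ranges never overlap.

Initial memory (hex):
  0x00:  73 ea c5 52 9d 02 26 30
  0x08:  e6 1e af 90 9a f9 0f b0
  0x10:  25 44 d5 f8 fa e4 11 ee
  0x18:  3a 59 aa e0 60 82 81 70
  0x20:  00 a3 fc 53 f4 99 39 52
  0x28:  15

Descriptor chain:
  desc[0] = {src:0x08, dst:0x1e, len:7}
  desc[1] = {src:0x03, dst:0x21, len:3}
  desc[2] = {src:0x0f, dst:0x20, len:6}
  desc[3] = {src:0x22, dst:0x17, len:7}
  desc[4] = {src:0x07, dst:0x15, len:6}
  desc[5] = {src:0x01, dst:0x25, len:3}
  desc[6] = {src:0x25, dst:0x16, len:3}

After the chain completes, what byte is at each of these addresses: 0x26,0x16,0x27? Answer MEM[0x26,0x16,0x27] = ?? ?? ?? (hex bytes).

MEM[0x26,0x16,0x27] = c5 ea 52

D0: mem[0x1e..0x24] <- [e6 1e af 90 9a f9 0f]
D1: mem[0x21..0x23] <- [52 9d 02]
D2: mem[0x20..0x25] <- [b0 25 44 d5 f8 fa]
D3: mem[0x17..0x1d] <- [44 d5 f8 fa 39 52 15]
D4: mem[0x15..0x1a] <- [30 e6 1e af 90 9a]
D5: mem[0x25..0x27] <- [ea c5 52]
D6: mem[0x16..0x18] <- [ea c5 52]
query mem[0x26]=0xc5, mem[0x16]=0xea, mem[0x27]=0x52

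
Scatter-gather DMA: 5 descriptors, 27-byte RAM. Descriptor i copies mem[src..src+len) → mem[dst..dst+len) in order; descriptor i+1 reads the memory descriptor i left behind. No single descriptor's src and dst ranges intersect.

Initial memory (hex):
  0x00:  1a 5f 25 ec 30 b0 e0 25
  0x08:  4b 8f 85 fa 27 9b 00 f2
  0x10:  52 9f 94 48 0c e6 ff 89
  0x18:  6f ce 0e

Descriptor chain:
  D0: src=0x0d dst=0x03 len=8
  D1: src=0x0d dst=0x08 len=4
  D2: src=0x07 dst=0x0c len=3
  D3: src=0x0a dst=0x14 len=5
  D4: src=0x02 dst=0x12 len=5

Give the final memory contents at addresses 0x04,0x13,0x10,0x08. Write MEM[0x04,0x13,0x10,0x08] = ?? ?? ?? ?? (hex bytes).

D0: mem[0x03..0x0a] <- [9b 00 f2 52 9f 94 48 0c]
D1: mem[0x08..0x0b] <- [9b 00 f2 52]
D2: mem[0x0c..0x0e] <- [9f 9b 00]
D3: mem[0x14..0x18] <- [f2 52 9f 9b 00]
D4: mem[0x12..0x16] <- [25 9b 00 f2 52]
query mem[0x04]=0x00, mem[0x13]=0x9b, mem[0x10]=0x52, mem[0x08]=0x9b

MEM[0x04,0x13,0x10,0x08] = 00 9b 52 9b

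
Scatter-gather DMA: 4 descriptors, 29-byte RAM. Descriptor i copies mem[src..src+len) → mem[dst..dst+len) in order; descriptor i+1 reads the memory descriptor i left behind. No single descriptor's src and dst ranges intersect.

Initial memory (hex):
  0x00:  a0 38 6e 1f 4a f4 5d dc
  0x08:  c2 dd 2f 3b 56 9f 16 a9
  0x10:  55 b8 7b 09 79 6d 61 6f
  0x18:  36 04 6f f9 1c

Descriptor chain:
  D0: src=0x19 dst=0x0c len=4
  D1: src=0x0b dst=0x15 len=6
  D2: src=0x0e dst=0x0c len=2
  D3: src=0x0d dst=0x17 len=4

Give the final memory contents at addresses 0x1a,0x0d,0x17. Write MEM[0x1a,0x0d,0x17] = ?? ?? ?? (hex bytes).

MEM[0x1a,0x0d,0x17] = 55 1c 1c

[0] 0x19->0x0c len=4 : 04 6f f9 1c
[1] 0x0b->0x15 len=6 : 3b 04 6f f9 1c 55
[2] 0x0e->0x0c len=2 : f9 1c
[3] 0x0d->0x17 len=4 : 1c f9 1c 55
query mem[0x1a]=0x55, mem[0x0d]=0x1c, mem[0x17]=0x1c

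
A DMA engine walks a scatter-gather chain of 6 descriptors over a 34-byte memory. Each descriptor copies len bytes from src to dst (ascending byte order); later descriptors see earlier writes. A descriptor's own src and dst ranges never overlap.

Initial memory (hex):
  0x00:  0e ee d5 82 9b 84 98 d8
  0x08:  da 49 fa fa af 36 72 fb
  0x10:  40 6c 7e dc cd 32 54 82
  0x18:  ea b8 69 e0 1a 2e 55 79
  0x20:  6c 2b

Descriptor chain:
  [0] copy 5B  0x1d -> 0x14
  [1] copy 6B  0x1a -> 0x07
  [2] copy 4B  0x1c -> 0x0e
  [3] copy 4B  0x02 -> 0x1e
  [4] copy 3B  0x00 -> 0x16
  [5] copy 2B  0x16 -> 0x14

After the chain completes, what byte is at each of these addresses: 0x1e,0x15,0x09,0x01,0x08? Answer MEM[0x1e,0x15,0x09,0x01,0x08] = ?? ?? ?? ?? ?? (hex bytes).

MEM[0x1e,0x15,0x09,0x01,0x08] = d5 ee 1a ee e0

[0] 0x1d->0x14 len=5 : 2e 55 79 6c 2b
[1] 0x1a->0x07 len=6 : 69 e0 1a 2e 55 79
[2] 0x1c->0x0e len=4 : 1a 2e 55 79
[3] 0x02->0x1e len=4 : d5 82 9b 84
[4] 0x00->0x16 len=3 : 0e ee d5
[5] 0x16->0x14 len=2 : 0e ee
query mem[0x1e]=0xd5, mem[0x15]=0xee, mem[0x09]=0x1a, mem[0x01]=0xee, mem[0x08]=0xe0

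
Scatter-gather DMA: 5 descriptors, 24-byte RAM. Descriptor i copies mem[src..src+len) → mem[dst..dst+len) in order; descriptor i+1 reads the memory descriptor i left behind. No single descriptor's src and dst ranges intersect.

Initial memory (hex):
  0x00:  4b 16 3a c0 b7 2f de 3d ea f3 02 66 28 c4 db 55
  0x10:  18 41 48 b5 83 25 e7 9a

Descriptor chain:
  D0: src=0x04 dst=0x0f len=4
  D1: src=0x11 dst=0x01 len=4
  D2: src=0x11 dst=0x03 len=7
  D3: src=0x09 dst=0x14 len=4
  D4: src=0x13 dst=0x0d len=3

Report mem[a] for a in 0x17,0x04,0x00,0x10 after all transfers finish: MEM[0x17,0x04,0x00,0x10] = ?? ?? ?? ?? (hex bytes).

[0] 0x04->0x0f len=4 : b7 2f de 3d
[1] 0x11->0x01 len=4 : de 3d b5 83
[2] 0x11->0x03 len=7 : de 3d b5 83 25 e7 9a
[3] 0x09->0x14 len=4 : 9a 02 66 28
[4] 0x13->0x0d len=3 : b5 9a 02
query mem[0x17]=0x28, mem[0x04]=0x3d, mem[0x00]=0x4b, mem[0x10]=0x2f

MEM[0x17,0x04,0x00,0x10] = 28 3d 4b 2f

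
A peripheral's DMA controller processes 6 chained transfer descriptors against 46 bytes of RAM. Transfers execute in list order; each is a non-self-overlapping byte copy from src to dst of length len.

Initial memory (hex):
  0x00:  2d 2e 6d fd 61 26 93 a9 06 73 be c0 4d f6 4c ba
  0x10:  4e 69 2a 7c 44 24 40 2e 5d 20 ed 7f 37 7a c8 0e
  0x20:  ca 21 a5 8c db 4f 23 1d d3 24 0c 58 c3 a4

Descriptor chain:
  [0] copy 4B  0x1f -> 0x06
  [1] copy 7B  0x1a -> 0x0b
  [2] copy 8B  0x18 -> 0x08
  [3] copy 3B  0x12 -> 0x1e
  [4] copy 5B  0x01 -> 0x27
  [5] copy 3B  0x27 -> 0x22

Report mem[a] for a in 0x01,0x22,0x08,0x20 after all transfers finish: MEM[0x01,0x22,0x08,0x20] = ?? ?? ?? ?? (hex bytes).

MEM[0x01,0x22,0x08,0x20] = 2e 2e 5d 44

  after D0: wrote 4B at 0x06 = 0eca21a5
  after D1: wrote 7B at 0x0b = ed7f377ac80eca
  after D2: wrote 8B at 0x08 = 5d20ed7f377ac80e
  after D3: wrote 3B at 0x1e = 2a7c44
  after D4: wrote 5B at 0x27 = 2e6dfd6126
  after D5: wrote 3B at 0x22 = 2e6dfd
query mem[0x01]=0x2e, mem[0x22]=0x2e, mem[0x08]=0x5d, mem[0x20]=0x44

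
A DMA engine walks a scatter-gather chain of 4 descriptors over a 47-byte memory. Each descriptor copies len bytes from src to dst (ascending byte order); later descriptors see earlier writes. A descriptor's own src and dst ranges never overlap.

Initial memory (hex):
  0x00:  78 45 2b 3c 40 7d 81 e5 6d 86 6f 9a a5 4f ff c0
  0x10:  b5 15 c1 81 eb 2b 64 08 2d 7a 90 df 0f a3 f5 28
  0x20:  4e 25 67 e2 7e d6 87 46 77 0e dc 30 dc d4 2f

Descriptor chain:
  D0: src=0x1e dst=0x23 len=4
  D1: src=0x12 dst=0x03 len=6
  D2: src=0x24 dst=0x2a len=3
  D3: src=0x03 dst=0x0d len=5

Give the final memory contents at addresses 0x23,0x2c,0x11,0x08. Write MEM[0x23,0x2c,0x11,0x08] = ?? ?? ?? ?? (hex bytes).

MEM[0x23,0x2c,0x11,0x08] = f5 25 64 08

  after D0: wrote 4B at 0x23 = f5284e25
  after D1: wrote 6B at 0x03 = c181eb2b6408
  after D2: wrote 3B at 0x2a = 284e25
  after D3: wrote 5B at 0x0d = c181eb2b64
query mem[0x23]=0xf5, mem[0x2c]=0x25, mem[0x11]=0x64, mem[0x08]=0x08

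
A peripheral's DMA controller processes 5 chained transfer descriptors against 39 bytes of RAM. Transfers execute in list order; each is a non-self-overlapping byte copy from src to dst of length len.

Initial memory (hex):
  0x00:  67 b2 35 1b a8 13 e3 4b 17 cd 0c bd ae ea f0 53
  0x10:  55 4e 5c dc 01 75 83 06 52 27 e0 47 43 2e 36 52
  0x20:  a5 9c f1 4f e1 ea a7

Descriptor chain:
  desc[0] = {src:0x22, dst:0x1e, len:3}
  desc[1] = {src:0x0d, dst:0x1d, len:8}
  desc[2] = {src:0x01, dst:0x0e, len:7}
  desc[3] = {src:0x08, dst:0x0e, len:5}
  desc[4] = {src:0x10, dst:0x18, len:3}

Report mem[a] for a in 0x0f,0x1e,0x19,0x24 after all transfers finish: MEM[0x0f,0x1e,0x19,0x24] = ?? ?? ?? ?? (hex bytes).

MEM[0x0f,0x1e,0x19,0x24] = cd f0 bd 01

#0 dst[0x1e+3] := {0xf1,0x4f,0xe1}
#1 dst[0x1d+8] := {0xea,0xf0,0x53,0x55,0x4e,0x5c,0xdc,0x01}
#2 dst[0x0e+7] := {0xb2,0x35,0x1b,0xa8,0x13,0xe3,0x4b}
#3 dst[0x0e+5] := {0x17,0xcd,0x0c,0xbd,0xae}
#4 dst[0x18+3] := {0x0c,0xbd,0xae}
query mem[0x0f]=0xcd, mem[0x1e]=0xf0, mem[0x19]=0xbd, mem[0x24]=0x01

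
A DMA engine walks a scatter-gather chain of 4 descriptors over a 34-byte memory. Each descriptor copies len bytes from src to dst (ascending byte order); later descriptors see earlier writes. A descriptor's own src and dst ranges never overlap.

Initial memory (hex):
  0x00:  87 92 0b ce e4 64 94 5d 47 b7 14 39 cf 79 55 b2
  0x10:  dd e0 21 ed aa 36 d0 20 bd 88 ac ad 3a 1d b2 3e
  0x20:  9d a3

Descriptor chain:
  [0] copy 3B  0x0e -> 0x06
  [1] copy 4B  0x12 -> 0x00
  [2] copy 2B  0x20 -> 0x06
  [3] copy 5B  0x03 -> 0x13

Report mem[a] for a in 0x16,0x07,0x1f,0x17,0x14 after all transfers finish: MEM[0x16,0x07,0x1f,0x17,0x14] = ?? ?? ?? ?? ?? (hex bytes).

D0: mem[0x06..0x08] <- [55 b2 dd]
D1: mem[0x00..0x03] <- [21 ed aa 36]
D2: mem[0x06..0x07] <- [9d a3]
D3: mem[0x13..0x17] <- [36 e4 64 9d a3]
query mem[0x16]=0x9d, mem[0x07]=0xa3, mem[0x1f]=0x3e, mem[0x17]=0xa3, mem[0x14]=0xe4

MEM[0x16,0x07,0x1f,0x17,0x14] = 9d a3 3e a3 e4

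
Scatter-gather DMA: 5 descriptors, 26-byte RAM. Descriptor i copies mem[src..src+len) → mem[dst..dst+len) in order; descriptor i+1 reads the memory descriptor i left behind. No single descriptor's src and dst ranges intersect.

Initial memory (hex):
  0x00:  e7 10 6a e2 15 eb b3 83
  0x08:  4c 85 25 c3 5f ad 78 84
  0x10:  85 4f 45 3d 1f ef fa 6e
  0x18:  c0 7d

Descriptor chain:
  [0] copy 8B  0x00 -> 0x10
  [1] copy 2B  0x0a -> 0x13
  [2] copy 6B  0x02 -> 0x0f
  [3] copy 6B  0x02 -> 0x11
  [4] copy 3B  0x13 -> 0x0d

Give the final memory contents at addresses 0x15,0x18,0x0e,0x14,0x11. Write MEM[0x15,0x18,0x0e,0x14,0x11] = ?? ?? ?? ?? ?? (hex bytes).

  after D0: wrote 8B at 0x10 = e7106ae215ebb383
  after D1: wrote 2B at 0x13 = 25c3
  after D2: wrote 6B at 0x0f = 6ae215ebb383
  after D3: wrote 6B at 0x11 = 6ae215ebb383
  after D4: wrote 3B at 0x0d = 15ebb3
query mem[0x15]=0xb3, mem[0x18]=0xc0, mem[0x0e]=0xeb, mem[0x14]=0xeb, mem[0x11]=0x6a

MEM[0x15,0x18,0x0e,0x14,0x11] = b3 c0 eb eb 6a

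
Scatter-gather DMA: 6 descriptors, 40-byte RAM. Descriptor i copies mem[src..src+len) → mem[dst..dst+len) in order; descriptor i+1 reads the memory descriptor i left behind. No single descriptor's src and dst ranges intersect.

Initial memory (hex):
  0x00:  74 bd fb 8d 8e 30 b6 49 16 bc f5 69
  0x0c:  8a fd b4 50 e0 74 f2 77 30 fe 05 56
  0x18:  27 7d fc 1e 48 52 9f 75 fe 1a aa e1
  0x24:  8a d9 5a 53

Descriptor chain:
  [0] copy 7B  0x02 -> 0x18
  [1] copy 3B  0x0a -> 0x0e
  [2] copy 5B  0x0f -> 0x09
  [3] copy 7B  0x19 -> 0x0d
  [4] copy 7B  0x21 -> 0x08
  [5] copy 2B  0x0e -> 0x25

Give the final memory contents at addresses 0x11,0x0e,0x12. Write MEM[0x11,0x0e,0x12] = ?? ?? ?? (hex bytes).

D0: mem[0x18..0x1e] <- [fb 8d 8e 30 b6 49 16]
D1: mem[0x0e..0x10] <- [f5 69 8a]
D2: mem[0x09..0x0d] <- [69 8a 74 f2 77]
D3: mem[0x0d..0x13] <- [8d 8e 30 b6 49 16 75]
D4: mem[0x08..0x0e] <- [1a aa e1 8a d9 5a 53]
D5: mem[0x25..0x26] <- [53 30]
query mem[0x11]=0x49, mem[0x0e]=0x53, mem[0x12]=0x16

MEM[0x11,0x0e,0x12] = 49 53 16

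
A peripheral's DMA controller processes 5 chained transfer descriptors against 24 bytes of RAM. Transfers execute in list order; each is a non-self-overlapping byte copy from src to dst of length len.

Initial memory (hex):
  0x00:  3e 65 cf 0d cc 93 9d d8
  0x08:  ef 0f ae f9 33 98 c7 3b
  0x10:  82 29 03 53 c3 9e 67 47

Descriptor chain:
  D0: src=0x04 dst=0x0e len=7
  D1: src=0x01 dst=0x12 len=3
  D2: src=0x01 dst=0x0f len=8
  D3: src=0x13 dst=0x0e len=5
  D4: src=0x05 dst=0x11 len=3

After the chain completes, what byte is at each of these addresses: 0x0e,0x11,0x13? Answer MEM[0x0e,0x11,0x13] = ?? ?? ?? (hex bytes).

MEM[0x0e,0x11,0x13] = 93 93 d8

[0] 0x04->0x0e len=7 : cc 93 9d d8 ef 0f ae
[1] 0x01->0x12 len=3 : 65 cf 0d
[2] 0x01->0x0f len=8 : 65 cf 0d cc 93 9d d8 ef
[3] 0x13->0x0e len=5 : 93 9d d8 ef 47
[4] 0x05->0x11 len=3 : 93 9d d8
query mem[0x0e]=0x93, mem[0x11]=0x93, mem[0x13]=0xd8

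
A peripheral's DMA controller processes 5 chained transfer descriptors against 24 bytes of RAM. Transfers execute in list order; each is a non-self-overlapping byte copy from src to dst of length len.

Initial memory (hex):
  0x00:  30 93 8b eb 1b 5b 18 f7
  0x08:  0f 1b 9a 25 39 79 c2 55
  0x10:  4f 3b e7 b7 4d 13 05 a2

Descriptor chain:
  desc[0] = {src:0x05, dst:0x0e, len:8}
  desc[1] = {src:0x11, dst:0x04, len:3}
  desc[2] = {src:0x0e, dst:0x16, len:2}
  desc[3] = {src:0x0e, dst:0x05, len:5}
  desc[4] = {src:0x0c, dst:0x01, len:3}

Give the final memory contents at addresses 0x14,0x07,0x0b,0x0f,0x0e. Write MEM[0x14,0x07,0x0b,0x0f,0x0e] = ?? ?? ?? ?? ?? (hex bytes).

  after D0: wrote 8B at 0x0e = 5b18f70f1b9a2539
  after D1: wrote 3B at 0x04 = 0f1b9a
  after D2: wrote 2B at 0x16 = 5b18
  after D3: wrote 5B at 0x05 = 5b18f70f1b
  after D4: wrote 3B at 0x01 = 39795b
query mem[0x14]=0x25, mem[0x07]=0xf7, mem[0x0b]=0x25, mem[0x0f]=0x18, mem[0x0e]=0x5b

MEM[0x14,0x07,0x0b,0x0f,0x0e] = 25 f7 25 18 5b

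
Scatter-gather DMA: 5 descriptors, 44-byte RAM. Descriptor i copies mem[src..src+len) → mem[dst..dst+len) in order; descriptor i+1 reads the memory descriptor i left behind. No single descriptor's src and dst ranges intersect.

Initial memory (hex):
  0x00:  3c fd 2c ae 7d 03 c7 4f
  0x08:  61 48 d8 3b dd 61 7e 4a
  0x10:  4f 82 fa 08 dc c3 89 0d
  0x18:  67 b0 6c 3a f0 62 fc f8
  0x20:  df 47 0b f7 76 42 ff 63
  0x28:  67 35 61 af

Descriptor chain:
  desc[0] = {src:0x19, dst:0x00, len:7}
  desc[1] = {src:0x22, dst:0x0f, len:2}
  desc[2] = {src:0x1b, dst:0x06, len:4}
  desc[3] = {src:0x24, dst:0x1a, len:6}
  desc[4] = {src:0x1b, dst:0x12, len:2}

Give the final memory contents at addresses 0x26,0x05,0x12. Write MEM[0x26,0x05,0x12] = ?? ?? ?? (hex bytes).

MEM[0x26,0x05,0x12] = ff fc 42

[0] 0x19->0x00 len=7 : b0 6c 3a f0 62 fc f8
[1] 0x22->0x0f len=2 : 0b f7
[2] 0x1b->0x06 len=4 : 3a f0 62 fc
[3] 0x24->0x1a len=6 : 76 42 ff 63 67 35
[4] 0x1b->0x12 len=2 : 42 ff
query mem[0x26]=0xff, mem[0x05]=0xfc, mem[0x12]=0x42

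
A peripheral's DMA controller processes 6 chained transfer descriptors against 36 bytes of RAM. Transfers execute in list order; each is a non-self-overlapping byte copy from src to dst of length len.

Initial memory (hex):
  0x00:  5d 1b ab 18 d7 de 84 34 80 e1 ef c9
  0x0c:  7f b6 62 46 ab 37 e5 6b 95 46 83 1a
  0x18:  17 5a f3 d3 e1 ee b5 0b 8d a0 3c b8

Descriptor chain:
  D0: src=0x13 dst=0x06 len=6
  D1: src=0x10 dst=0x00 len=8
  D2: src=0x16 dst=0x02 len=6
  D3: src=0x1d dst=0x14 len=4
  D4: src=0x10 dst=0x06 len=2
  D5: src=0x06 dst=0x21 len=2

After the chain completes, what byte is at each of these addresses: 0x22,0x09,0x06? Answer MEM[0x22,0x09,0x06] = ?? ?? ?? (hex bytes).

D0: mem[0x06..0x0b] <- [6b 95 46 83 1a 17]
D1: mem[0x00..0x07] <- [ab 37 e5 6b 95 46 83 1a]
D2: mem[0x02..0x07] <- [83 1a 17 5a f3 d3]
D3: mem[0x14..0x17] <- [ee b5 0b 8d]
D4: mem[0x06..0x07] <- [ab 37]
D5: mem[0x21..0x22] <- [ab 37]
query mem[0x22]=0x37, mem[0x09]=0x83, mem[0x06]=0xab

MEM[0x22,0x09,0x06] = 37 83 ab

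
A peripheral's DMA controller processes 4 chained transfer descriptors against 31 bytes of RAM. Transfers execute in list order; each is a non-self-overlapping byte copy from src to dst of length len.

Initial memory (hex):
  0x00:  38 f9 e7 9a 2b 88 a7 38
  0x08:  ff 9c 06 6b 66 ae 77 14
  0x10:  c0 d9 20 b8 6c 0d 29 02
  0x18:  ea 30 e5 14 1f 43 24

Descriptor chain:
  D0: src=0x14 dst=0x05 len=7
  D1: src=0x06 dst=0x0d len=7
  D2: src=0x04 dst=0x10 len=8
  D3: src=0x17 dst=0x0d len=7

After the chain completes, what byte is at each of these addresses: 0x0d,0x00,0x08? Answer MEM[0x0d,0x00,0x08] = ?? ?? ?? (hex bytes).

MEM[0x0d,0x00,0x08] = e5 38 02

  after D0: wrote 7B at 0x05 = 6c0d2902ea30e5
  after D1: wrote 7B at 0x0d = 0d2902ea30e566
  after D2: wrote 8B at 0x10 = 2b6c0d2902ea30e5
  after D3: wrote 7B at 0x0d = e5ea30e5141f43
query mem[0x0d]=0xe5, mem[0x00]=0x38, mem[0x08]=0x02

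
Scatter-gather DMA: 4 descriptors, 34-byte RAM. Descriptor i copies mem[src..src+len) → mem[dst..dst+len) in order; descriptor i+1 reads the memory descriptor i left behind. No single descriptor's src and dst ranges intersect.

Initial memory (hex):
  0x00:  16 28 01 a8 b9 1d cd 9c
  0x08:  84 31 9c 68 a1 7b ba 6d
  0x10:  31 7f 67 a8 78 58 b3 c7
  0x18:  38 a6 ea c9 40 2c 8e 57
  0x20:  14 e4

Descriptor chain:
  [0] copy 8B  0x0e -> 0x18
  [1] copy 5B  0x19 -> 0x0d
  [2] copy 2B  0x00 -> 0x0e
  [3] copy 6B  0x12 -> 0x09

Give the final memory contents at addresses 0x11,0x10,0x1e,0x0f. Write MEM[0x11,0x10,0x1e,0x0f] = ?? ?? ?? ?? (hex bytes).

MEM[0x11,0x10,0x1e,0x0f] = a8 67 78 28

D0: mem[0x18..0x1f] <- [ba 6d 31 7f 67 a8 78 58]
D1: mem[0x0d..0x11] <- [6d 31 7f 67 a8]
D2: mem[0x0e..0x0f] <- [16 28]
D3: mem[0x09..0x0e] <- [67 a8 78 58 b3 c7]
query mem[0x11]=0xa8, mem[0x10]=0x67, mem[0x1e]=0x78, mem[0x0f]=0x28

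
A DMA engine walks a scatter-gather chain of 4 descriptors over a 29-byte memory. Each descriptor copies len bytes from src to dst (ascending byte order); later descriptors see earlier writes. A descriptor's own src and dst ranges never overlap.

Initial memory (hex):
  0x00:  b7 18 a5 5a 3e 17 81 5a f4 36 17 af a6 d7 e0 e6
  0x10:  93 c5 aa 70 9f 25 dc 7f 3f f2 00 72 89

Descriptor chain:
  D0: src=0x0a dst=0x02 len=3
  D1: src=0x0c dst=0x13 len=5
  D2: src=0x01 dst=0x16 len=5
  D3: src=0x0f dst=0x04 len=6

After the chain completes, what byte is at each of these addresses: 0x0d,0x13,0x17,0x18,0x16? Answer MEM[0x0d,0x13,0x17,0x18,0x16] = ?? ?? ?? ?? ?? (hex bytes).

MEM[0x0d,0x13,0x17,0x18,0x16] = d7 a6 17 af 18

[0] 0x0a->0x02 len=3 : 17 af a6
[1] 0x0c->0x13 len=5 : a6 d7 e0 e6 93
[2] 0x01->0x16 len=5 : 18 17 af a6 17
[3] 0x0f->0x04 len=6 : e6 93 c5 aa a6 d7
query mem[0x0d]=0xd7, mem[0x13]=0xa6, mem[0x17]=0x17, mem[0x18]=0xaf, mem[0x16]=0x18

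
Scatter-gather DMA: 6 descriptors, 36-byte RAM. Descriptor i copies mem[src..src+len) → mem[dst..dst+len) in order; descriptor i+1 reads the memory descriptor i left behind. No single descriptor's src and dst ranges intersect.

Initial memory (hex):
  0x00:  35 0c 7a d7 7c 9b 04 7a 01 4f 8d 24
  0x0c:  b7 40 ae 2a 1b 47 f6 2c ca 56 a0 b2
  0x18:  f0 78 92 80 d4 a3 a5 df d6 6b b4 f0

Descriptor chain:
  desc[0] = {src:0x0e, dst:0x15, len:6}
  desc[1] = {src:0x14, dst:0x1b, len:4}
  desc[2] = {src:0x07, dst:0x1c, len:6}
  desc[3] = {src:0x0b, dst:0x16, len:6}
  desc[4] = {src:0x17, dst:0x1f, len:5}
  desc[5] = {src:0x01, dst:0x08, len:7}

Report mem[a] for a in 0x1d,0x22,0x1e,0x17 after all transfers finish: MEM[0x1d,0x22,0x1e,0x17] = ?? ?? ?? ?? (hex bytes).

#0 dst[0x15+6] := {0xae,0x2a,0x1b,0x47,0xf6,0x2c}
#1 dst[0x1b+4] := {0xca,0xae,0x2a,0x1b}
#2 dst[0x1c+6] := {0x7a,0x01,0x4f,0x8d,0x24,0xb7}
#3 dst[0x16+6] := {0x24,0xb7,0x40,0xae,0x2a,0x1b}
#4 dst[0x1f+5] := {0xb7,0x40,0xae,0x2a,0x1b}
#5 dst[0x08+7] := {0x0c,0x7a,0xd7,0x7c,0x9b,0x04,0x7a}
query mem[0x1d]=0x01, mem[0x22]=0x2a, mem[0x1e]=0x4f, mem[0x17]=0xb7

MEM[0x1d,0x22,0x1e,0x17] = 01 2a 4f b7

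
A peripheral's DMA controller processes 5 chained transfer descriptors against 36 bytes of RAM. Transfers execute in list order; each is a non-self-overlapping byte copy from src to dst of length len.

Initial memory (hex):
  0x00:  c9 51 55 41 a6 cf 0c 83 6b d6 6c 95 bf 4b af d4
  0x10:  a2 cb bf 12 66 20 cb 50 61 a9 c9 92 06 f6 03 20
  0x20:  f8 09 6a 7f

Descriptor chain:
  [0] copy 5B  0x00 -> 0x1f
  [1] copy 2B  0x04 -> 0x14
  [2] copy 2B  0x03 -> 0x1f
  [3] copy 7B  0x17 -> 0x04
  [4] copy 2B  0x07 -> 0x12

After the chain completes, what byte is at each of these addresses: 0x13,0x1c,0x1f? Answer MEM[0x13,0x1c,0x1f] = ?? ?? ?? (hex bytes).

#0 dst[0x1f+5] := {0xc9,0x51,0x55,0x41,0xa6}
#1 dst[0x14+2] := {0xa6,0xcf}
#2 dst[0x1f+2] := {0x41,0xa6}
#3 dst[0x04+7] := {0x50,0x61,0xa9,0xc9,0x92,0x06,0xf6}
#4 dst[0x12+2] := {0xc9,0x92}
query mem[0x13]=0x92, mem[0x1c]=0x06, mem[0x1f]=0x41

MEM[0x13,0x1c,0x1f] = 92 06 41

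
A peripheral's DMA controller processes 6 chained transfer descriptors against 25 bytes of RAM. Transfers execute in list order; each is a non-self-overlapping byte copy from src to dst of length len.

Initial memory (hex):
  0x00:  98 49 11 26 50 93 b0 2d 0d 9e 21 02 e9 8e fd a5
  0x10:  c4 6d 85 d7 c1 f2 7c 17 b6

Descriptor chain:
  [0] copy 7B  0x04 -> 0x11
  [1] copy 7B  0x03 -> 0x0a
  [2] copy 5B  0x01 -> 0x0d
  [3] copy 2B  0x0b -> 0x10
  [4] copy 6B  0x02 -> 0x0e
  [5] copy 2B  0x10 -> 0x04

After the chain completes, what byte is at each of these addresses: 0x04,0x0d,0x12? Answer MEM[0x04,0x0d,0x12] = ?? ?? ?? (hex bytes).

#0 dst[0x11+7] := {0x50,0x93,0xb0,0x2d,0x0d,0x9e,0x21}
#1 dst[0x0a+7] := {0x26,0x50,0x93,0xb0,0x2d,0x0d,0x9e}
#2 dst[0x0d+5] := {0x49,0x11,0x26,0x50,0x93}
#3 dst[0x10+2] := {0x50,0x93}
#4 dst[0x0e+6] := {0x11,0x26,0x50,0x93,0xb0,0x2d}
#5 dst[0x04+2] := {0x50,0x93}
query mem[0x04]=0x50, mem[0x0d]=0x49, mem[0x12]=0xb0

MEM[0x04,0x0d,0x12] = 50 49 b0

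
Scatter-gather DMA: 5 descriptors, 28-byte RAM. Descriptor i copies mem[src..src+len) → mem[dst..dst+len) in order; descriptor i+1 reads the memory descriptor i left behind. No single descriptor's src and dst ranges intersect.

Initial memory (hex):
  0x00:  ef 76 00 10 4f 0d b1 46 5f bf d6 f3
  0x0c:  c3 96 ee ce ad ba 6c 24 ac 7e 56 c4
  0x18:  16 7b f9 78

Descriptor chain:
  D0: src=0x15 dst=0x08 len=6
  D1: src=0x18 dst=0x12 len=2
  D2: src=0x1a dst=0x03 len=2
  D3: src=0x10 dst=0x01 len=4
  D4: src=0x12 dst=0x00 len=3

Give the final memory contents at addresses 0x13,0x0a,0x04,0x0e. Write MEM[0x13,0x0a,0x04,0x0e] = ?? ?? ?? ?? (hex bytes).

MEM[0x13,0x0a,0x04,0x0e] = 7b c4 7b ee

  after D0: wrote 6B at 0x08 = 7e56c4167bf9
  after D1: wrote 2B at 0x12 = 167b
  after D2: wrote 2B at 0x03 = f978
  after D3: wrote 4B at 0x01 = adba167b
  after D4: wrote 3B at 0x00 = 167bac
query mem[0x13]=0x7b, mem[0x0a]=0xc4, mem[0x04]=0x7b, mem[0x0e]=0xee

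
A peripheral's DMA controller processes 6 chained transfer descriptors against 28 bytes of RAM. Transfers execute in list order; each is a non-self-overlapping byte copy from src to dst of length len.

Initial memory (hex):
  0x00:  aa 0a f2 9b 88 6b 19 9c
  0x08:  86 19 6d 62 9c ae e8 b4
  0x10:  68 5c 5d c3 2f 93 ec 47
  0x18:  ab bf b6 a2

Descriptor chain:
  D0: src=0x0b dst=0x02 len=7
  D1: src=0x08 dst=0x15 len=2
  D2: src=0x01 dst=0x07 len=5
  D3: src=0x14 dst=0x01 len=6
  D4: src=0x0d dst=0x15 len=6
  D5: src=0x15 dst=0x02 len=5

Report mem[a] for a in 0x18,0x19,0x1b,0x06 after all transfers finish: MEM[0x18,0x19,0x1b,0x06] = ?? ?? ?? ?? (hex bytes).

D0: mem[0x02..0x08] <- [62 9c ae e8 b4 68 5c]
D1: mem[0x15..0x16] <- [5c 19]
D2: mem[0x07..0x0b] <- [0a 62 9c ae e8]
D3: mem[0x01..0x06] <- [2f 5c 19 47 ab bf]
D4: mem[0x15..0x1a] <- [ae e8 b4 68 5c 5d]
D5: mem[0x02..0x06] <- [ae e8 b4 68 5c]
query mem[0x18]=0x68, mem[0x19]=0x5c, mem[0x1b]=0xa2, mem[0x06]=0x5c

MEM[0x18,0x19,0x1b,0x06] = 68 5c a2 5c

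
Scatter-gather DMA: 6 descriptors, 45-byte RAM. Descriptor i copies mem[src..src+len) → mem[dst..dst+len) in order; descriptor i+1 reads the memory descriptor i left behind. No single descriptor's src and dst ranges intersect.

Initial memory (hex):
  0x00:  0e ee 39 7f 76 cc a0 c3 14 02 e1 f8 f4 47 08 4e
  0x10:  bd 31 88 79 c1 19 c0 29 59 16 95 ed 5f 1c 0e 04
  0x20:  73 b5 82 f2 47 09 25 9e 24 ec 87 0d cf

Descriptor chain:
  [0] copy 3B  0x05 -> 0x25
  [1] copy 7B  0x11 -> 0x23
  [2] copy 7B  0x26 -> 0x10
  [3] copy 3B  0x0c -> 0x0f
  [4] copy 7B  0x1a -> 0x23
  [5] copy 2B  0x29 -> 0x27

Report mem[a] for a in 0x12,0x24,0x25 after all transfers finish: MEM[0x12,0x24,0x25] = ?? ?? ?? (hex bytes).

MEM[0x12,0x24,0x25] = c0 ed 5f

[0] 0x05->0x25 len=3 : cc a0 c3
[1] 0x11->0x23 len=7 : 31 88 79 c1 19 c0 29
[2] 0x26->0x10 len=7 : c1 19 c0 29 87 0d cf
[3] 0x0c->0x0f len=3 : f4 47 08
[4] 0x1a->0x23 len=7 : 95 ed 5f 1c 0e 04 73
[5] 0x29->0x27 len=2 : 73 87
query mem[0x12]=0xc0, mem[0x24]=0xed, mem[0x25]=0x5f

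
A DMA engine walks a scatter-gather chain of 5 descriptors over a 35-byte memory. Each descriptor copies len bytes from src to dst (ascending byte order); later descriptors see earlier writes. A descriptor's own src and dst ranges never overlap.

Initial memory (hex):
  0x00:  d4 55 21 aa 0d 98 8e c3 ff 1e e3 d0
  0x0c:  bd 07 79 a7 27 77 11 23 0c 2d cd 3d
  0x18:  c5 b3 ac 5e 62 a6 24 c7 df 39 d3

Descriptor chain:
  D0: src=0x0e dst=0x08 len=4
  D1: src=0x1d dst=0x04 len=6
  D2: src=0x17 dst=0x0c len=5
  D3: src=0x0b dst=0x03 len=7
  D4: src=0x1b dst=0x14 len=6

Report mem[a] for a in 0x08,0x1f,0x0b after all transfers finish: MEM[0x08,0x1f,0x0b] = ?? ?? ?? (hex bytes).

#0 dst[0x08+4] := {0x79,0xa7,0x27,0x77}
#1 dst[0x04+6] := {0xa6,0x24,0xc7,0xdf,0x39,0xd3}
#2 dst[0x0c+5] := {0x3d,0xc5,0xb3,0xac,0x5e}
#3 dst[0x03+7] := {0x77,0x3d,0xc5,0xb3,0xac,0x5e,0x77}
#4 dst[0x14+6] := {0x5e,0x62,0xa6,0x24,0xc7,0xdf}
query mem[0x08]=0x5e, mem[0x1f]=0xc7, mem[0x0b]=0x77

MEM[0x08,0x1f,0x0b] = 5e c7 77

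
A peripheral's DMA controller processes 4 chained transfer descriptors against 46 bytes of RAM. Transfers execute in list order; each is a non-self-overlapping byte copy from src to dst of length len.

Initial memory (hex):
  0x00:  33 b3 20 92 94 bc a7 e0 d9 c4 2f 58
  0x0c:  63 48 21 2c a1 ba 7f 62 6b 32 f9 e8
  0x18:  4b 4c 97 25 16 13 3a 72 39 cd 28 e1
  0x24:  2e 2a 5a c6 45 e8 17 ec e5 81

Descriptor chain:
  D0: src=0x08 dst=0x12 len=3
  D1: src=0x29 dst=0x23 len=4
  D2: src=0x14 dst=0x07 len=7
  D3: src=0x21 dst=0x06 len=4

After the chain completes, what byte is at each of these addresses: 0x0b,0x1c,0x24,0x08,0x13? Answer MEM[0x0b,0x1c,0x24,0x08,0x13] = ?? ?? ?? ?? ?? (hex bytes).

MEM[0x0b,0x1c,0x24,0x08,0x13] = 4b 16 17 e8 c4

#0 dst[0x12+3] := {0xd9,0xc4,0x2f}
#1 dst[0x23+4] := {0xe8,0x17,0xec,0xe5}
#2 dst[0x07+7] := {0x2f,0x32,0xf9,0xe8,0x4b,0x4c,0x97}
#3 dst[0x06+4] := {0xcd,0x28,0xe8,0x17}
query mem[0x0b]=0x4b, mem[0x1c]=0x16, mem[0x24]=0x17, mem[0x08]=0xe8, mem[0x13]=0xc4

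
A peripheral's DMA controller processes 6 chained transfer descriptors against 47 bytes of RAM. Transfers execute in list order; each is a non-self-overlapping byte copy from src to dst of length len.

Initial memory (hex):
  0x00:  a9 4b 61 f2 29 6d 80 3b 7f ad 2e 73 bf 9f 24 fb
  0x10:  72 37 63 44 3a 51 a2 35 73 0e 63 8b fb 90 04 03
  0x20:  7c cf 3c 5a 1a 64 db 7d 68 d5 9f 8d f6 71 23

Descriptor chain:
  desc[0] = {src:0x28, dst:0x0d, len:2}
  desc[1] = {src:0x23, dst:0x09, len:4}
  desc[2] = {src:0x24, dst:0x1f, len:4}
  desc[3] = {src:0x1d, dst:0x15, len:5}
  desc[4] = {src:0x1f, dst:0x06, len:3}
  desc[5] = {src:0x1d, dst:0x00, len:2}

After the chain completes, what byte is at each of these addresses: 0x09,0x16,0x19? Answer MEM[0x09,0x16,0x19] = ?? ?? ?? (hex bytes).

#0 dst[0x0d+2] := {0x68,0xd5}
#1 dst[0x09+4] := {0x5a,0x1a,0x64,0xdb}
#2 dst[0x1f+4] := {0x1a,0x64,0xdb,0x7d}
#3 dst[0x15+5] := {0x90,0x04,0x1a,0x64,0xdb}
#4 dst[0x06+3] := {0x1a,0x64,0xdb}
#5 dst[0x00+2] := {0x90,0x04}
query mem[0x09]=0x5a, mem[0x16]=0x04, mem[0x19]=0xdb

MEM[0x09,0x16,0x19] = 5a 04 db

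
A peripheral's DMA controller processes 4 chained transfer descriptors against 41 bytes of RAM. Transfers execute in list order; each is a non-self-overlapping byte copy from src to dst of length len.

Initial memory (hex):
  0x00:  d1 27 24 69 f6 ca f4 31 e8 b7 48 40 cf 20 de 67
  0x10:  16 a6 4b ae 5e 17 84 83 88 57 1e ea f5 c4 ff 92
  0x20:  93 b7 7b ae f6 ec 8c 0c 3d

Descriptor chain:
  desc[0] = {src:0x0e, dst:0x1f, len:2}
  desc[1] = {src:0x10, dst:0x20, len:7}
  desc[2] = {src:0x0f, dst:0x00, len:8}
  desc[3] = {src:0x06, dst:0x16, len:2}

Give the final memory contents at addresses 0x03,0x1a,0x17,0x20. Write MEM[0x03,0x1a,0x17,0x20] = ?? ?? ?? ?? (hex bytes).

  after D0: wrote 2B at 0x1f = de67
  after D1: wrote 7B at 0x20 = 16a64bae5e1784
  after D2: wrote 8B at 0x00 = 6716a64bae5e1784
  after D3: wrote 2B at 0x16 = 1784
query mem[0x03]=0x4b, mem[0x1a]=0x1e, mem[0x17]=0x84, mem[0x20]=0x16

MEM[0x03,0x1a,0x17,0x20] = 4b 1e 84 16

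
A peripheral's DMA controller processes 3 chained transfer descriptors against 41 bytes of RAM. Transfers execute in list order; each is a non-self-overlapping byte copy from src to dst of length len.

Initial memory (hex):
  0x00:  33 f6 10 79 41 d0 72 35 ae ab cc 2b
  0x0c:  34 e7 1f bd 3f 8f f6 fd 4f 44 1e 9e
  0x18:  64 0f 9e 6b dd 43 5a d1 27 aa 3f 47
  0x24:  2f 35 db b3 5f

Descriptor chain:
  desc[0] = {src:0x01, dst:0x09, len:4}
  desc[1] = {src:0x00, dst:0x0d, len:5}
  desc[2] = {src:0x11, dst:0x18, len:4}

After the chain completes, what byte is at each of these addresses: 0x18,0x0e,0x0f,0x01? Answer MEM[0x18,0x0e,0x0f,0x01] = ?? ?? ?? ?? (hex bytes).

  after D0: wrote 4B at 0x09 = f6107941
  after D1: wrote 5B at 0x0d = 33f6107941
  after D2: wrote 4B at 0x18 = 41f6fd4f
query mem[0x18]=0x41, mem[0x0e]=0xf6, mem[0x0f]=0x10, mem[0x01]=0xf6

MEM[0x18,0x0e,0x0f,0x01] = 41 f6 10 f6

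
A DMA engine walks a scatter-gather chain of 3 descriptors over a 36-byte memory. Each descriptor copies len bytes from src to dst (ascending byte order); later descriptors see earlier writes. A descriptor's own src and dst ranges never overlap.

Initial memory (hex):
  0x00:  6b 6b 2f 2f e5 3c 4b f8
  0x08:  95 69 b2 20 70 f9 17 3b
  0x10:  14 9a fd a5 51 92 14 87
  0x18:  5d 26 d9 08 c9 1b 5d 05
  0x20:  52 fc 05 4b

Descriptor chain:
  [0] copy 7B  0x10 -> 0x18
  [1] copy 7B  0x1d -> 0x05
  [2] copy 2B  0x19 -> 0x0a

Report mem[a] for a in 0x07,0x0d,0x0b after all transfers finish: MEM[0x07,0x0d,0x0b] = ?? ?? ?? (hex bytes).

D0: mem[0x18..0x1e] <- [14 9a fd a5 51 92 14]
D1: mem[0x05..0x0b] <- [92 14 05 52 fc 05 4b]
D2: mem[0x0a..0x0b] <- [9a fd]
query mem[0x07]=0x05, mem[0x0d]=0xf9, mem[0x0b]=0xfd

MEM[0x07,0x0d,0x0b] = 05 f9 fd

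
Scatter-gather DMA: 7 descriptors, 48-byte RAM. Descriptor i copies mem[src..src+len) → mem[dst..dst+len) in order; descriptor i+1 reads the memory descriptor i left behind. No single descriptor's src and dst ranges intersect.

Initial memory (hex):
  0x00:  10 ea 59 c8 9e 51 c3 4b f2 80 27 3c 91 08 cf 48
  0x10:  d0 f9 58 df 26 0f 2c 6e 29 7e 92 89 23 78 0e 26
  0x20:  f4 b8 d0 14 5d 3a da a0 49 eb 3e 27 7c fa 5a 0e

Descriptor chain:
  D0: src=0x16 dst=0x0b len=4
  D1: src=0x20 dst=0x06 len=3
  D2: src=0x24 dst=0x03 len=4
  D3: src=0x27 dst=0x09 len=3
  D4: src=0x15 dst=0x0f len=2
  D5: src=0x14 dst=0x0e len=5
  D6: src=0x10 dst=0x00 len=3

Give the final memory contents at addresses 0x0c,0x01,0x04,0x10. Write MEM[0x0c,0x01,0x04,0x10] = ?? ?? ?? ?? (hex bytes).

MEM[0x0c,0x01,0x04,0x10] = 6e 6e 3a 2c

#0 dst[0x0b+4] := {0x2c,0x6e,0x29,0x7e}
#1 dst[0x06+3] := {0xf4,0xb8,0xd0}
#2 dst[0x03+4] := {0x5d,0x3a,0xda,0xa0}
#3 dst[0x09+3] := {0xa0,0x49,0xeb}
#4 dst[0x0f+2] := {0x0f,0x2c}
#5 dst[0x0e+5] := {0x26,0x0f,0x2c,0x6e,0x29}
#6 dst[0x00+3] := {0x2c,0x6e,0x29}
query mem[0x0c]=0x6e, mem[0x01]=0x6e, mem[0x04]=0x3a, mem[0x10]=0x2c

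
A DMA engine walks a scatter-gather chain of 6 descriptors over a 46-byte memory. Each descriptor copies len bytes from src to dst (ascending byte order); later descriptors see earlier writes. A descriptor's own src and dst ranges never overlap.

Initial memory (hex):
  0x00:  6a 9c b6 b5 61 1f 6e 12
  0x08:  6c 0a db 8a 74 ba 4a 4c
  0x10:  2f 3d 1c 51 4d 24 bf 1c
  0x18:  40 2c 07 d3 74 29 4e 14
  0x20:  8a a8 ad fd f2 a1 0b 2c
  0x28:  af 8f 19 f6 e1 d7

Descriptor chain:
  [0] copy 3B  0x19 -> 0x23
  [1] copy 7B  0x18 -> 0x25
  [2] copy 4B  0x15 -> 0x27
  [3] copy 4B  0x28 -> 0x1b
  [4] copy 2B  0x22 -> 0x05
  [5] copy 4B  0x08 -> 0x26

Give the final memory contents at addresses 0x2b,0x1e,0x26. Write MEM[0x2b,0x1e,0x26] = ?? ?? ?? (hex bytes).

#0 dst[0x23+3] := {0x2c,0x07,0xd3}
#1 dst[0x25+7] := {0x40,0x2c,0x07,0xd3,0x74,0x29,0x4e}
#2 dst[0x27+4] := {0x24,0xbf,0x1c,0x40}
#3 dst[0x1b+4] := {0xbf,0x1c,0x40,0x4e}
#4 dst[0x05+2] := {0xad,0x2c}
#5 dst[0x26+4] := {0x6c,0x0a,0xdb,0x8a}
query mem[0x2b]=0x4e, mem[0x1e]=0x4e, mem[0x26]=0x6c

MEM[0x2b,0x1e,0x26] = 4e 4e 6c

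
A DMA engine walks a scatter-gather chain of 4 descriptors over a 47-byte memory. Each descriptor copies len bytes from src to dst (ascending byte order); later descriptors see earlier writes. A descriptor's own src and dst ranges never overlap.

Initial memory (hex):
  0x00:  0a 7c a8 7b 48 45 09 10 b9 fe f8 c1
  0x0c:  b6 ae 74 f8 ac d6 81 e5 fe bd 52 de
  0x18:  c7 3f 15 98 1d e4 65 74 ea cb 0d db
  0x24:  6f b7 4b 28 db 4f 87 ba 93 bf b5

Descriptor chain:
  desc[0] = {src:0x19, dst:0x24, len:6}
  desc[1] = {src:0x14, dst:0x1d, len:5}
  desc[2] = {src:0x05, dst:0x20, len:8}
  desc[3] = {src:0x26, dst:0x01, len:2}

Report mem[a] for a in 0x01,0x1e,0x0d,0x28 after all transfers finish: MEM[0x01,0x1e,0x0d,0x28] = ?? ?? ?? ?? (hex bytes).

[0] 0x19->0x24 len=6 : 3f 15 98 1d e4 65
[1] 0x14->0x1d len=5 : fe bd 52 de c7
[2] 0x05->0x20 len=8 : 45 09 10 b9 fe f8 c1 b6
[3] 0x26->0x01 len=2 : c1 b6
query mem[0x01]=0xc1, mem[0x1e]=0xbd, mem[0x0d]=0xae, mem[0x28]=0xe4

MEM[0x01,0x1e,0x0d,0x28] = c1 bd ae e4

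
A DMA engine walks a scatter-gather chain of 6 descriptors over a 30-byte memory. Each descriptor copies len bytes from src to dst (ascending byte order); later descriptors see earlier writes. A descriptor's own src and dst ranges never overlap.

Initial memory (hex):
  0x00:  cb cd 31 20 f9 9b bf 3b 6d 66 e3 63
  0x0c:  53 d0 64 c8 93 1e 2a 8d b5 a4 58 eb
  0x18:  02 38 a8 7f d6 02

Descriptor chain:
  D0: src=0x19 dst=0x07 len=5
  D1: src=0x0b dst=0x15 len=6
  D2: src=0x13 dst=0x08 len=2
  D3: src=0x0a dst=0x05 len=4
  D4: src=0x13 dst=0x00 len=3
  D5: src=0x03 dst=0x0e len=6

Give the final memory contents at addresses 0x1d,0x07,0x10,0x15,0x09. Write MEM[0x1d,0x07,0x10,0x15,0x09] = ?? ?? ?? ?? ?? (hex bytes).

D0: mem[0x07..0x0b] <- [38 a8 7f d6 02]
D1: mem[0x15..0x1a] <- [02 53 d0 64 c8 93]
D2: mem[0x08..0x09] <- [8d b5]
D3: mem[0x05..0x08] <- [d6 02 53 d0]
D4: mem[0x00..0x02] <- [8d b5 02]
D5: mem[0x0e..0x13] <- [20 f9 d6 02 53 d0]
query mem[0x1d]=0x02, mem[0x07]=0x53, mem[0x10]=0xd6, mem[0x15]=0x02, mem[0x09]=0xb5

MEM[0x1d,0x07,0x10,0x15,0x09] = 02 53 d6 02 b5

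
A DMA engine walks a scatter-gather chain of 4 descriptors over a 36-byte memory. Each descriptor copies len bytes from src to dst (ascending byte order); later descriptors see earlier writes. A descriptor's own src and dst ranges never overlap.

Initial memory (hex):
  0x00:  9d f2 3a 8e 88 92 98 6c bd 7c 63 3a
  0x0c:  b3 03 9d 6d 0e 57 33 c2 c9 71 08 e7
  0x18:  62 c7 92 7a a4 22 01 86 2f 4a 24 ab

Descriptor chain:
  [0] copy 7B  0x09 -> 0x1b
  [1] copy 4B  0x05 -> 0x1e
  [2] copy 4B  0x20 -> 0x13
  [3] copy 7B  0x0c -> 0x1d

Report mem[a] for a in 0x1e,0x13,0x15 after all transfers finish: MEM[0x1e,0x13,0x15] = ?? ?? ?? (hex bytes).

  after D0: wrote 7B at 0x1b = 7c633ab3039d6d
  after D1: wrote 4B at 0x1e = 92986cbd
  after D2: wrote 4B at 0x13 = 6cbd24ab
  after D3: wrote 7B at 0x1d = b3039d6d0e5733
query mem[0x1e]=0x03, mem[0x13]=0x6c, mem[0x15]=0x24

MEM[0x1e,0x13,0x15] = 03 6c 24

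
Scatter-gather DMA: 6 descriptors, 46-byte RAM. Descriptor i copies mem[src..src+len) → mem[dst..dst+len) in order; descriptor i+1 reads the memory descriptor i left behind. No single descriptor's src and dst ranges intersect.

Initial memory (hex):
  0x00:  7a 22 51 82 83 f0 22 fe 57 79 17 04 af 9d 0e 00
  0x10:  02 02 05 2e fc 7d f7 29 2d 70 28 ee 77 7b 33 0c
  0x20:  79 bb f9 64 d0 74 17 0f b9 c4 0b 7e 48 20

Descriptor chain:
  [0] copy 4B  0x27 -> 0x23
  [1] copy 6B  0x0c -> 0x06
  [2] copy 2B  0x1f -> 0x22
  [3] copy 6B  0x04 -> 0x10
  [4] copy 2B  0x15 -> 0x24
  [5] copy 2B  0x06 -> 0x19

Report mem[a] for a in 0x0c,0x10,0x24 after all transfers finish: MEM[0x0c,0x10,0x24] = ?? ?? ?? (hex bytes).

MEM[0x0c,0x10,0x24] = af 83 00

[0] 0x27->0x23 len=4 : 0f b9 c4 0b
[1] 0x0c->0x06 len=6 : af 9d 0e 00 02 02
[2] 0x1f->0x22 len=2 : 0c 79
[3] 0x04->0x10 len=6 : 83 f0 af 9d 0e 00
[4] 0x15->0x24 len=2 : 00 f7
[5] 0x06->0x19 len=2 : af 9d
query mem[0x0c]=0xaf, mem[0x10]=0x83, mem[0x24]=0x00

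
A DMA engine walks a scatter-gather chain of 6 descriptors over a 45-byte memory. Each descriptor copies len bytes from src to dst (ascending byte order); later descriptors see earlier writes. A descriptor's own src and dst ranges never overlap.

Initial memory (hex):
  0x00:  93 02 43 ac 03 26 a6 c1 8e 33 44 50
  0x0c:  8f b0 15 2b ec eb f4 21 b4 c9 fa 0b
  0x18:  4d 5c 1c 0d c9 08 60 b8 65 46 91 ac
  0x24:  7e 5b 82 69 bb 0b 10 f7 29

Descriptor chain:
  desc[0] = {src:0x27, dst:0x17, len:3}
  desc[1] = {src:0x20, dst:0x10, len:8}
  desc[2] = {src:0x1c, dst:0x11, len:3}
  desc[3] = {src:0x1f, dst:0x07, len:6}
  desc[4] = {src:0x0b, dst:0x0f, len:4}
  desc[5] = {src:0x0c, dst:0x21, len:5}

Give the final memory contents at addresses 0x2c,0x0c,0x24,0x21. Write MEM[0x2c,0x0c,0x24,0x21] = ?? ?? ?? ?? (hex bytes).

D0: mem[0x17..0x19] <- [69 bb 0b]
D1: mem[0x10..0x17] <- [65 46 91 ac 7e 5b 82 69]
D2: mem[0x11..0x13] <- [c9 08 60]
D3: mem[0x07..0x0c] <- [b8 65 46 91 ac 7e]
D4: mem[0x0f..0x12] <- [ac 7e b0 15]
D5: mem[0x21..0x25] <- [7e b0 15 ac 7e]
query mem[0x2c]=0x29, mem[0x0c]=0x7e, mem[0x24]=0xac, mem[0x21]=0x7e

MEM[0x2c,0x0c,0x24,0x21] = 29 7e ac 7e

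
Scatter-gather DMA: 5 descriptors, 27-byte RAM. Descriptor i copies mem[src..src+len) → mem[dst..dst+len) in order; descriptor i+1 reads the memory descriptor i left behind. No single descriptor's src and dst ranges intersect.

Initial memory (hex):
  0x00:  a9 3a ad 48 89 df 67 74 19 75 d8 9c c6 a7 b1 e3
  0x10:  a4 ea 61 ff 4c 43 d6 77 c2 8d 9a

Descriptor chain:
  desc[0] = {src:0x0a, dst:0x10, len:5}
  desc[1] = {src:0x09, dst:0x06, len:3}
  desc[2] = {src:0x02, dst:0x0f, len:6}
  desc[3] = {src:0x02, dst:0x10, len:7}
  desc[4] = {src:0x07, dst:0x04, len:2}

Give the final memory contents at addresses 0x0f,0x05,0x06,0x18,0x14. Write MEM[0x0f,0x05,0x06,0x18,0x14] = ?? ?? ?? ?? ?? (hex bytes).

MEM[0x0f,0x05,0x06,0x18,0x14] = ad 9c 75 c2 75

#0 dst[0x10+5] := {0xd8,0x9c,0xc6,0xa7,0xb1}
#1 dst[0x06+3] := {0x75,0xd8,0x9c}
#2 dst[0x0f+6] := {0xad,0x48,0x89,0xdf,0x75,0xd8}
#3 dst[0x10+7] := {0xad,0x48,0x89,0xdf,0x75,0xd8,0x9c}
#4 dst[0x04+2] := {0xd8,0x9c}
query mem[0x0f]=0xad, mem[0x05]=0x9c, mem[0x06]=0x75, mem[0x18]=0xc2, mem[0x14]=0x75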